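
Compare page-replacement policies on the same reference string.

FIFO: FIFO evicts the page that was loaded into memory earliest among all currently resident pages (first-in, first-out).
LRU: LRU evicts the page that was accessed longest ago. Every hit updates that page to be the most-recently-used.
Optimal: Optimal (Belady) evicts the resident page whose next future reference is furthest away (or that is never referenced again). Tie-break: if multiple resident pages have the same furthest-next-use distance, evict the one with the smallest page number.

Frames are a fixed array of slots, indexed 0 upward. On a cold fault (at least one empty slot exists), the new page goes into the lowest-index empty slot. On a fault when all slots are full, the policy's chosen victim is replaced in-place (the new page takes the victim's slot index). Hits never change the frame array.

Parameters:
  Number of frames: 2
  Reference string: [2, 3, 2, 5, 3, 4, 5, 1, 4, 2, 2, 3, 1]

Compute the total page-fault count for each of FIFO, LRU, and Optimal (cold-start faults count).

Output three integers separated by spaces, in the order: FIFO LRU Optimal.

Answer: 8 11 7

Derivation:
--- FIFO ---
  step 0: ref 2 -> FAULT, frames=[2,-] (faults so far: 1)
  step 1: ref 3 -> FAULT, frames=[2,3] (faults so far: 2)
  step 2: ref 2 -> HIT, frames=[2,3] (faults so far: 2)
  step 3: ref 5 -> FAULT, evict 2, frames=[5,3] (faults so far: 3)
  step 4: ref 3 -> HIT, frames=[5,3] (faults so far: 3)
  step 5: ref 4 -> FAULT, evict 3, frames=[5,4] (faults so far: 4)
  step 6: ref 5 -> HIT, frames=[5,4] (faults so far: 4)
  step 7: ref 1 -> FAULT, evict 5, frames=[1,4] (faults so far: 5)
  step 8: ref 4 -> HIT, frames=[1,4] (faults so far: 5)
  step 9: ref 2 -> FAULT, evict 4, frames=[1,2] (faults so far: 6)
  step 10: ref 2 -> HIT, frames=[1,2] (faults so far: 6)
  step 11: ref 3 -> FAULT, evict 1, frames=[3,2] (faults so far: 7)
  step 12: ref 1 -> FAULT, evict 2, frames=[3,1] (faults so far: 8)
  FIFO total faults: 8
--- LRU ---
  step 0: ref 2 -> FAULT, frames=[2,-] (faults so far: 1)
  step 1: ref 3 -> FAULT, frames=[2,3] (faults so far: 2)
  step 2: ref 2 -> HIT, frames=[2,3] (faults so far: 2)
  step 3: ref 5 -> FAULT, evict 3, frames=[2,5] (faults so far: 3)
  step 4: ref 3 -> FAULT, evict 2, frames=[3,5] (faults so far: 4)
  step 5: ref 4 -> FAULT, evict 5, frames=[3,4] (faults so far: 5)
  step 6: ref 5 -> FAULT, evict 3, frames=[5,4] (faults so far: 6)
  step 7: ref 1 -> FAULT, evict 4, frames=[5,1] (faults so far: 7)
  step 8: ref 4 -> FAULT, evict 5, frames=[4,1] (faults so far: 8)
  step 9: ref 2 -> FAULT, evict 1, frames=[4,2] (faults so far: 9)
  step 10: ref 2 -> HIT, frames=[4,2] (faults so far: 9)
  step 11: ref 3 -> FAULT, evict 4, frames=[3,2] (faults so far: 10)
  step 12: ref 1 -> FAULT, evict 2, frames=[3,1] (faults so far: 11)
  LRU total faults: 11
--- Optimal ---
  step 0: ref 2 -> FAULT, frames=[2,-] (faults so far: 1)
  step 1: ref 3 -> FAULT, frames=[2,3] (faults so far: 2)
  step 2: ref 2 -> HIT, frames=[2,3] (faults so far: 2)
  step 3: ref 5 -> FAULT, evict 2, frames=[5,3] (faults so far: 3)
  step 4: ref 3 -> HIT, frames=[5,3] (faults so far: 3)
  step 5: ref 4 -> FAULT, evict 3, frames=[5,4] (faults so far: 4)
  step 6: ref 5 -> HIT, frames=[5,4] (faults so far: 4)
  step 7: ref 1 -> FAULT, evict 5, frames=[1,4] (faults so far: 5)
  step 8: ref 4 -> HIT, frames=[1,4] (faults so far: 5)
  step 9: ref 2 -> FAULT, evict 4, frames=[1,2] (faults so far: 6)
  step 10: ref 2 -> HIT, frames=[1,2] (faults so far: 6)
  step 11: ref 3 -> FAULT, evict 2, frames=[1,3] (faults so far: 7)
  step 12: ref 1 -> HIT, frames=[1,3] (faults so far: 7)
  Optimal total faults: 7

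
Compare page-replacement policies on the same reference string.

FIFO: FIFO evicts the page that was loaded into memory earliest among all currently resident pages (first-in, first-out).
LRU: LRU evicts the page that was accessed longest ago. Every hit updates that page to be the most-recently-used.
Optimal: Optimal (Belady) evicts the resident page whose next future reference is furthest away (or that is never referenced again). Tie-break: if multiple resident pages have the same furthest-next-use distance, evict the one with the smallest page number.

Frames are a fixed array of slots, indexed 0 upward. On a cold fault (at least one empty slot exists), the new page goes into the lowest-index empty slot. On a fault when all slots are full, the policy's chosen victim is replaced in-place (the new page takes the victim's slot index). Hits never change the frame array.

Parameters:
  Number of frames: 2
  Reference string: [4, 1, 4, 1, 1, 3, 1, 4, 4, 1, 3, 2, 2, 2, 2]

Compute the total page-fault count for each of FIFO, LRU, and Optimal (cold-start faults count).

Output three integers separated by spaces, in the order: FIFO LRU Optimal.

--- FIFO ---
  step 0: ref 4 -> FAULT, frames=[4,-] (faults so far: 1)
  step 1: ref 1 -> FAULT, frames=[4,1] (faults so far: 2)
  step 2: ref 4 -> HIT, frames=[4,1] (faults so far: 2)
  step 3: ref 1 -> HIT, frames=[4,1] (faults so far: 2)
  step 4: ref 1 -> HIT, frames=[4,1] (faults so far: 2)
  step 5: ref 3 -> FAULT, evict 4, frames=[3,1] (faults so far: 3)
  step 6: ref 1 -> HIT, frames=[3,1] (faults so far: 3)
  step 7: ref 4 -> FAULT, evict 1, frames=[3,4] (faults so far: 4)
  step 8: ref 4 -> HIT, frames=[3,4] (faults so far: 4)
  step 9: ref 1 -> FAULT, evict 3, frames=[1,4] (faults so far: 5)
  step 10: ref 3 -> FAULT, evict 4, frames=[1,3] (faults so far: 6)
  step 11: ref 2 -> FAULT, evict 1, frames=[2,3] (faults so far: 7)
  step 12: ref 2 -> HIT, frames=[2,3] (faults so far: 7)
  step 13: ref 2 -> HIT, frames=[2,3] (faults so far: 7)
  step 14: ref 2 -> HIT, frames=[2,3] (faults so far: 7)
  FIFO total faults: 7
--- LRU ---
  step 0: ref 4 -> FAULT, frames=[4,-] (faults so far: 1)
  step 1: ref 1 -> FAULT, frames=[4,1] (faults so far: 2)
  step 2: ref 4 -> HIT, frames=[4,1] (faults so far: 2)
  step 3: ref 1 -> HIT, frames=[4,1] (faults so far: 2)
  step 4: ref 1 -> HIT, frames=[4,1] (faults so far: 2)
  step 5: ref 3 -> FAULT, evict 4, frames=[3,1] (faults so far: 3)
  step 6: ref 1 -> HIT, frames=[3,1] (faults so far: 3)
  step 7: ref 4 -> FAULT, evict 3, frames=[4,1] (faults so far: 4)
  step 8: ref 4 -> HIT, frames=[4,1] (faults so far: 4)
  step 9: ref 1 -> HIT, frames=[4,1] (faults so far: 4)
  step 10: ref 3 -> FAULT, evict 4, frames=[3,1] (faults so far: 5)
  step 11: ref 2 -> FAULT, evict 1, frames=[3,2] (faults so far: 6)
  step 12: ref 2 -> HIT, frames=[3,2] (faults so far: 6)
  step 13: ref 2 -> HIT, frames=[3,2] (faults so far: 6)
  step 14: ref 2 -> HIT, frames=[3,2] (faults so far: 6)
  LRU total faults: 6
--- Optimal ---
  step 0: ref 4 -> FAULT, frames=[4,-] (faults so far: 1)
  step 1: ref 1 -> FAULT, frames=[4,1] (faults so far: 2)
  step 2: ref 4 -> HIT, frames=[4,1] (faults so far: 2)
  step 3: ref 1 -> HIT, frames=[4,1] (faults so far: 2)
  step 4: ref 1 -> HIT, frames=[4,1] (faults so far: 2)
  step 5: ref 3 -> FAULT, evict 4, frames=[3,1] (faults so far: 3)
  step 6: ref 1 -> HIT, frames=[3,1] (faults so far: 3)
  step 7: ref 4 -> FAULT, evict 3, frames=[4,1] (faults so far: 4)
  step 8: ref 4 -> HIT, frames=[4,1] (faults so far: 4)
  step 9: ref 1 -> HIT, frames=[4,1] (faults so far: 4)
  step 10: ref 3 -> FAULT, evict 1, frames=[4,3] (faults so far: 5)
  step 11: ref 2 -> FAULT, evict 3, frames=[4,2] (faults so far: 6)
  step 12: ref 2 -> HIT, frames=[4,2] (faults so far: 6)
  step 13: ref 2 -> HIT, frames=[4,2] (faults so far: 6)
  step 14: ref 2 -> HIT, frames=[4,2] (faults so far: 6)
  Optimal total faults: 6

Answer: 7 6 6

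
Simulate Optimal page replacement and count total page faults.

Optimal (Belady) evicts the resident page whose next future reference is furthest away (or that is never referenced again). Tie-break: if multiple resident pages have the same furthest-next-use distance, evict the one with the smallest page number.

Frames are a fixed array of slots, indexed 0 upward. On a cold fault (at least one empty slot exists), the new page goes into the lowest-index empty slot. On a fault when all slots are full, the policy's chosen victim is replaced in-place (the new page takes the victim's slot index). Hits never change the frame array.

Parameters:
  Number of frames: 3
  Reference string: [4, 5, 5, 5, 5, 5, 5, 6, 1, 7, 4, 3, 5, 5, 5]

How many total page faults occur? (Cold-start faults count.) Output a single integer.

Step 0: ref 4 → FAULT, frames=[4,-,-]
Step 1: ref 5 → FAULT, frames=[4,5,-]
Step 2: ref 5 → HIT, frames=[4,5,-]
Step 3: ref 5 → HIT, frames=[4,5,-]
Step 4: ref 5 → HIT, frames=[4,5,-]
Step 5: ref 5 → HIT, frames=[4,5,-]
Step 6: ref 5 → HIT, frames=[4,5,-]
Step 7: ref 6 → FAULT, frames=[4,5,6]
Step 8: ref 1 → FAULT (evict 6), frames=[4,5,1]
Step 9: ref 7 → FAULT (evict 1), frames=[4,5,7]
Step 10: ref 4 → HIT, frames=[4,5,7]
Step 11: ref 3 → FAULT (evict 4), frames=[3,5,7]
Step 12: ref 5 → HIT, frames=[3,5,7]
Step 13: ref 5 → HIT, frames=[3,5,7]
Step 14: ref 5 → HIT, frames=[3,5,7]
Total faults: 6

Answer: 6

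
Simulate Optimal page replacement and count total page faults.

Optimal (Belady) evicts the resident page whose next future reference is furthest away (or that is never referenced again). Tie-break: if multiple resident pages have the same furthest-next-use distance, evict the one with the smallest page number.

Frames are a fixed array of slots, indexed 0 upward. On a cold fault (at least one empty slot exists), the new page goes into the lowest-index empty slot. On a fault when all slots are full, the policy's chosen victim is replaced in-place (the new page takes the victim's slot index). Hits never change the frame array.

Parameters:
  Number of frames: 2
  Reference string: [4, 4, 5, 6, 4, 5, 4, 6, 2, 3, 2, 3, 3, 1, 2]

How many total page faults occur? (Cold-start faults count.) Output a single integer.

Step 0: ref 4 → FAULT, frames=[4,-]
Step 1: ref 4 → HIT, frames=[4,-]
Step 2: ref 5 → FAULT, frames=[4,5]
Step 3: ref 6 → FAULT (evict 5), frames=[4,6]
Step 4: ref 4 → HIT, frames=[4,6]
Step 5: ref 5 → FAULT (evict 6), frames=[4,5]
Step 6: ref 4 → HIT, frames=[4,5]
Step 7: ref 6 → FAULT (evict 4), frames=[6,5]
Step 8: ref 2 → FAULT (evict 5), frames=[6,2]
Step 9: ref 3 → FAULT (evict 6), frames=[3,2]
Step 10: ref 2 → HIT, frames=[3,2]
Step 11: ref 3 → HIT, frames=[3,2]
Step 12: ref 3 → HIT, frames=[3,2]
Step 13: ref 1 → FAULT (evict 3), frames=[1,2]
Step 14: ref 2 → HIT, frames=[1,2]
Total faults: 8

Answer: 8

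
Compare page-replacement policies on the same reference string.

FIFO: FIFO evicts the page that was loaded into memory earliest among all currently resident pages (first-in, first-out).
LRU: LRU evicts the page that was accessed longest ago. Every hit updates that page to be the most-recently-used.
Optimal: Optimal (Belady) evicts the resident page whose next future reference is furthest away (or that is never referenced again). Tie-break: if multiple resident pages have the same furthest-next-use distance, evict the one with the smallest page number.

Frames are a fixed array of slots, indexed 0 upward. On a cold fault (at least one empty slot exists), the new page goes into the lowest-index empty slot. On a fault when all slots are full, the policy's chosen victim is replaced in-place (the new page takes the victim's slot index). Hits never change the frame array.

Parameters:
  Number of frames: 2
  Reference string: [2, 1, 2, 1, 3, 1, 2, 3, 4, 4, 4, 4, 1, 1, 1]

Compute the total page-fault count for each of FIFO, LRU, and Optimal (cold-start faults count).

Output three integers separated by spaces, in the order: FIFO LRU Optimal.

Answer: 6 7 6

Derivation:
--- FIFO ---
  step 0: ref 2 -> FAULT, frames=[2,-] (faults so far: 1)
  step 1: ref 1 -> FAULT, frames=[2,1] (faults so far: 2)
  step 2: ref 2 -> HIT, frames=[2,1] (faults so far: 2)
  step 3: ref 1 -> HIT, frames=[2,1] (faults so far: 2)
  step 4: ref 3 -> FAULT, evict 2, frames=[3,1] (faults so far: 3)
  step 5: ref 1 -> HIT, frames=[3,1] (faults so far: 3)
  step 6: ref 2 -> FAULT, evict 1, frames=[3,2] (faults so far: 4)
  step 7: ref 3 -> HIT, frames=[3,2] (faults so far: 4)
  step 8: ref 4 -> FAULT, evict 3, frames=[4,2] (faults so far: 5)
  step 9: ref 4 -> HIT, frames=[4,2] (faults so far: 5)
  step 10: ref 4 -> HIT, frames=[4,2] (faults so far: 5)
  step 11: ref 4 -> HIT, frames=[4,2] (faults so far: 5)
  step 12: ref 1 -> FAULT, evict 2, frames=[4,1] (faults so far: 6)
  step 13: ref 1 -> HIT, frames=[4,1] (faults so far: 6)
  step 14: ref 1 -> HIT, frames=[4,1] (faults so far: 6)
  FIFO total faults: 6
--- LRU ---
  step 0: ref 2 -> FAULT, frames=[2,-] (faults so far: 1)
  step 1: ref 1 -> FAULT, frames=[2,1] (faults so far: 2)
  step 2: ref 2 -> HIT, frames=[2,1] (faults so far: 2)
  step 3: ref 1 -> HIT, frames=[2,1] (faults so far: 2)
  step 4: ref 3 -> FAULT, evict 2, frames=[3,1] (faults so far: 3)
  step 5: ref 1 -> HIT, frames=[3,1] (faults so far: 3)
  step 6: ref 2 -> FAULT, evict 3, frames=[2,1] (faults so far: 4)
  step 7: ref 3 -> FAULT, evict 1, frames=[2,3] (faults so far: 5)
  step 8: ref 4 -> FAULT, evict 2, frames=[4,3] (faults so far: 6)
  step 9: ref 4 -> HIT, frames=[4,3] (faults so far: 6)
  step 10: ref 4 -> HIT, frames=[4,3] (faults so far: 6)
  step 11: ref 4 -> HIT, frames=[4,3] (faults so far: 6)
  step 12: ref 1 -> FAULT, evict 3, frames=[4,1] (faults so far: 7)
  step 13: ref 1 -> HIT, frames=[4,1] (faults so far: 7)
  step 14: ref 1 -> HIT, frames=[4,1] (faults so far: 7)
  LRU total faults: 7
--- Optimal ---
  step 0: ref 2 -> FAULT, frames=[2,-] (faults so far: 1)
  step 1: ref 1 -> FAULT, frames=[2,1] (faults so far: 2)
  step 2: ref 2 -> HIT, frames=[2,1] (faults so far: 2)
  step 3: ref 1 -> HIT, frames=[2,1] (faults so far: 2)
  step 4: ref 3 -> FAULT, evict 2, frames=[3,1] (faults so far: 3)
  step 5: ref 1 -> HIT, frames=[3,1] (faults so far: 3)
  step 6: ref 2 -> FAULT, evict 1, frames=[3,2] (faults so far: 4)
  step 7: ref 3 -> HIT, frames=[3,2] (faults so far: 4)
  step 8: ref 4 -> FAULT, evict 2, frames=[3,4] (faults so far: 5)
  step 9: ref 4 -> HIT, frames=[3,4] (faults so far: 5)
  step 10: ref 4 -> HIT, frames=[3,4] (faults so far: 5)
  step 11: ref 4 -> HIT, frames=[3,4] (faults so far: 5)
  step 12: ref 1 -> FAULT, evict 3, frames=[1,4] (faults so far: 6)
  step 13: ref 1 -> HIT, frames=[1,4] (faults so far: 6)
  step 14: ref 1 -> HIT, frames=[1,4] (faults so far: 6)
  Optimal total faults: 6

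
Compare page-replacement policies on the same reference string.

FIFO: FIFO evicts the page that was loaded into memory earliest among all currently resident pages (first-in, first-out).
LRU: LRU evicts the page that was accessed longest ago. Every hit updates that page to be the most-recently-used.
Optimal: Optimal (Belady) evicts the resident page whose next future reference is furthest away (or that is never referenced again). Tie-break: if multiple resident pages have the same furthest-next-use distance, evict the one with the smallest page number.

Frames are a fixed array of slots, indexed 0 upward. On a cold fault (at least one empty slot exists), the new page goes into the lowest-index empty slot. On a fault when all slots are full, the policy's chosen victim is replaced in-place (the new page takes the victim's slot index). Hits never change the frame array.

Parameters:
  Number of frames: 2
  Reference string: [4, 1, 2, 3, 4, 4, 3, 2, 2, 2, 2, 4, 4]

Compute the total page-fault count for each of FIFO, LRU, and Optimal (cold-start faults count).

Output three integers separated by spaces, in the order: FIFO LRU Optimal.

--- FIFO ---
  step 0: ref 4 -> FAULT, frames=[4,-] (faults so far: 1)
  step 1: ref 1 -> FAULT, frames=[4,1] (faults so far: 2)
  step 2: ref 2 -> FAULT, evict 4, frames=[2,1] (faults so far: 3)
  step 3: ref 3 -> FAULT, evict 1, frames=[2,3] (faults so far: 4)
  step 4: ref 4 -> FAULT, evict 2, frames=[4,3] (faults so far: 5)
  step 5: ref 4 -> HIT, frames=[4,3] (faults so far: 5)
  step 6: ref 3 -> HIT, frames=[4,3] (faults so far: 5)
  step 7: ref 2 -> FAULT, evict 3, frames=[4,2] (faults so far: 6)
  step 8: ref 2 -> HIT, frames=[4,2] (faults so far: 6)
  step 9: ref 2 -> HIT, frames=[4,2] (faults so far: 6)
  step 10: ref 2 -> HIT, frames=[4,2] (faults so far: 6)
  step 11: ref 4 -> HIT, frames=[4,2] (faults so far: 6)
  step 12: ref 4 -> HIT, frames=[4,2] (faults so far: 6)
  FIFO total faults: 6
--- LRU ---
  step 0: ref 4 -> FAULT, frames=[4,-] (faults so far: 1)
  step 1: ref 1 -> FAULT, frames=[4,1] (faults so far: 2)
  step 2: ref 2 -> FAULT, evict 4, frames=[2,1] (faults so far: 3)
  step 3: ref 3 -> FAULT, evict 1, frames=[2,3] (faults so far: 4)
  step 4: ref 4 -> FAULT, evict 2, frames=[4,3] (faults so far: 5)
  step 5: ref 4 -> HIT, frames=[4,3] (faults so far: 5)
  step 6: ref 3 -> HIT, frames=[4,3] (faults so far: 5)
  step 7: ref 2 -> FAULT, evict 4, frames=[2,3] (faults so far: 6)
  step 8: ref 2 -> HIT, frames=[2,3] (faults so far: 6)
  step 9: ref 2 -> HIT, frames=[2,3] (faults so far: 6)
  step 10: ref 2 -> HIT, frames=[2,3] (faults so far: 6)
  step 11: ref 4 -> FAULT, evict 3, frames=[2,4] (faults so far: 7)
  step 12: ref 4 -> HIT, frames=[2,4] (faults so far: 7)
  LRU total faults: 7
--- Optimal ---
  step 0: ref 4 -> FAULT, frames=[4,-] (faults so far: 1)
  step 1: ref 1 -> FAULT, frames=[4,1] (faults so far: 2)
  step 2: ref 2 -> FAULT, evict 1, frames=[4,2] (faults so far: 3)
  step 3: ref 3 -> FAULT, evict 2, frames=[4,3] (faults so far: 4)
  step 4: ref 4 -> HIT, frames=[4,3] (faults so far: 4)
  step 5: ref 4 -> HIT, frames=[4,3] (faults so far: 4)
  step 6: ref 3 -> HIT, frames=[4,3] (faults so far: 4)
  step 7: ref 2 -> FAULT, evict 3, frames=[4,2] (faults so far: 5)
  step 8: ref 2 -> HIT, frames=[4,2] (faults so far: 5)
  step 9: ref 2 -> HIT, frames=[4,2] (faults so far: 5)
  step 10: ref 2 -> HIT, frames=[4,2] (faults so far: 5)
  step 11: ref 4 -> HIT, frames=[4,2] (faults so far: 5)
  step 12: ref 4 -> HIT, frames=[4,2] (faults so far: 5)
  Optimal total faults: 5

Answer: 6 7 5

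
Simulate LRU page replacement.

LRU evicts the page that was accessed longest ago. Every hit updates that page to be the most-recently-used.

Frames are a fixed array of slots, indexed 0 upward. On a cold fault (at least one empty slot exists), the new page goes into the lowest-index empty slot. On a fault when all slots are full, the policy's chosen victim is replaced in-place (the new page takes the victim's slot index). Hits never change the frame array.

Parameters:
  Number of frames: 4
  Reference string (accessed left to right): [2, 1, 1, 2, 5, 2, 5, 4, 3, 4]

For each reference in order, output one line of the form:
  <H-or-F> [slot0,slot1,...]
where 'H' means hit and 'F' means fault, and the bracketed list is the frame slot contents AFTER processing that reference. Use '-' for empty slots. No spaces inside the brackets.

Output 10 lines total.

F [2,-,-,-]
F [2,1,-,-]
H [2,1,-,-]
H [2,1,-,-]
F [2,1,5,-]
H [2,1,5,-]
H [2,1,5,-]
F [2,1,5,4]
F [2,3,5,4]
H [2,3,5,4]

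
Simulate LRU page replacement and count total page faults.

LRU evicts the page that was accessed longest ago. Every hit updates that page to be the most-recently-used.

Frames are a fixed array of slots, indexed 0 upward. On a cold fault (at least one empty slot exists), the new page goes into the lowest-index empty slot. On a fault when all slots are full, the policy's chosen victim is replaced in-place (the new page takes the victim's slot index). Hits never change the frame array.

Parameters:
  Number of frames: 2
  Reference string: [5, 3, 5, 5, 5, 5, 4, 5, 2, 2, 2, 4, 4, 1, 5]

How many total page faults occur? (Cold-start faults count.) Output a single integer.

Step 0: ref 5 → FAULT, frames=[5,-]
Step 1: ref 3 → FAULT, frames=[5,3]
Step 2: ref 5 → HIT, frames=[5,3]
Step 3: ref 5 → HIT, frames=[5,3]
Step 4: ref 5 → HIT, frames=[5,3]
Step 5: ref 5 → HIT, frames=[5,3]
Step 6: ref 4 → FAULT (evict 3), frames=[5,4]
Step 7: ref 5 → HIT, frames=[5,4]
Step 8: ref 2 → FAULT (evict 4), frames=[5,2]
Step 9: ref 2 → HIT, frames=[5,2]
Step 10: ref 2 → HIT, frames=[5,2]
Step 11: ref 4 → FAULT (evict 5), frames=[4,2]
Step 12: ref 4 → HIT, frames=[4,2]
Step 13: ref 1 → FAULT (evict 2), frames=[4,1]
Step 14: ref 5 → FAULT (evict 4), frames=[5,1]
Total faults: 7

Answer: 7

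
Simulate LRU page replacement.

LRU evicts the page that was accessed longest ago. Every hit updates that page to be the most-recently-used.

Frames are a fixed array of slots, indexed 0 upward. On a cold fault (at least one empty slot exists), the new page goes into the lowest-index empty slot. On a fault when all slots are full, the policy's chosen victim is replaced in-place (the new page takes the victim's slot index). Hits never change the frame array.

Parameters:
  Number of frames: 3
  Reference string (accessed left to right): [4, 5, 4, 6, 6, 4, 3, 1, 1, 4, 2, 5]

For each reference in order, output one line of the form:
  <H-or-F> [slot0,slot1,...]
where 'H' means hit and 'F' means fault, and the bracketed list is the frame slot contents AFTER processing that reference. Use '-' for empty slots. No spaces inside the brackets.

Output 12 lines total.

F [4,-,-]
F [4,5,-]
H [4,5,-]
F [4,5,6]
H [4,5,6]
H [4,5,6]
F [4,3,6]
F [4,3,1]
H [4,3,1]
H [4,3,1]
F [4,2,1]
F [4,2,5]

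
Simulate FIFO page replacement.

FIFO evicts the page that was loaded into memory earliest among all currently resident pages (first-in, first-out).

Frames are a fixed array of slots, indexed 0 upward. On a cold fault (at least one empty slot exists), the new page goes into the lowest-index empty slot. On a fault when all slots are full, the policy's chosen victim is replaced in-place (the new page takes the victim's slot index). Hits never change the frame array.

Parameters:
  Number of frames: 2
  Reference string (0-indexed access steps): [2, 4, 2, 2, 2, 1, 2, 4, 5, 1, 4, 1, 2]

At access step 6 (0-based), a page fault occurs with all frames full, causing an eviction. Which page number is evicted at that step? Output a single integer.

Step 0: ref 2 -> FAULT, frames=[2,-]
Step 1: ref 4 -> FAULT, frames=[2,4]
Step 2: ref 2 -> HIT, frames=[2,4]
Step 3: ref 2 -> HIT, frames=[2,4]
Step 4: ref 2 -> HIT, frames=[2,4]
Step 5: ref 1 -> FAULT, evict 2, frames=[1,4]
Step 6: ref 2 -> FAULT, evict 4, frames=[1,2]
At step 6: evicted page 4

Answer: 4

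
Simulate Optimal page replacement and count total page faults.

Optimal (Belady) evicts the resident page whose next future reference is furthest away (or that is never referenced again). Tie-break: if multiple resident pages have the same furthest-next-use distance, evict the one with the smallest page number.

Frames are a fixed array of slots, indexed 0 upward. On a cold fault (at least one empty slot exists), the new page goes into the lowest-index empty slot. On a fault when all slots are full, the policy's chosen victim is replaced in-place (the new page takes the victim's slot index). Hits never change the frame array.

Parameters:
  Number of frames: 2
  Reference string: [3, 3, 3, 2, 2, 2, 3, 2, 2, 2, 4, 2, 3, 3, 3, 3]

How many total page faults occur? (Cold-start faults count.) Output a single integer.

Answer: 4

Derivation:
Step 0: ref 3 → FAULT, frames=[3,-]
Step 1: ref 3 → HIT, frames=[3,-]
Step 2: ref 3 → HIT, frames=[3,-]
Step 3: ref 2 → FAULT, frames=[3,2]
Step 4: ref 2 → HIT, frames=[3,2]
Step 5: ref 2 → HIT, frames=[3,2]
Step 6: ref 3 → HIT, frames=[3,2]
Step 7: ref 2 → HIT, frames=[3,2]
Step 8: ref 2 → HIT, frames=[3,2]
Step 9: ref 2 → HIT, frames=[3,2]
Step 10: ref 4 → FAULT (evict 3), frames=[4,2]
Step 11: ref 2 → HIT, frames=[4,2]
Step 12: ref 3 → FAULT (evict 2), frames=[4,3]
Step 13: ref 3 → HIT, frames=[4,3]
Step 14: ref 3 → HIT, frames=[4,3]
Step 15: ref 3 → HIT, frames=[4,3]
Total faults: 4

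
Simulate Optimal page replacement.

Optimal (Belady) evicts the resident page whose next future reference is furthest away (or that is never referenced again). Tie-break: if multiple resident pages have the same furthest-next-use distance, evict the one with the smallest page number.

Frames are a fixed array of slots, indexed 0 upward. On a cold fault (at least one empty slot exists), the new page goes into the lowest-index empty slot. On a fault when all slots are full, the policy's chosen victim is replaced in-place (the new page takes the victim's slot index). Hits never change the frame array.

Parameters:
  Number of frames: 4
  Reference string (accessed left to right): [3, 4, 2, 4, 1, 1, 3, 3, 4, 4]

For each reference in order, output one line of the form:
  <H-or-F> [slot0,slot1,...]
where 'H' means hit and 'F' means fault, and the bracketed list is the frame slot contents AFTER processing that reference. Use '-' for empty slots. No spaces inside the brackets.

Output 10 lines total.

F [3,-,-,-]
F [3,4,-,-]
F [3,4,2,-]
H [3,4,2,-]
F [3,4,2,1]
H [3,4,2,1]
H [3,4,2,1]
H [3,4,2,1]
H [3,4,2,1]
H [3,4,2,1]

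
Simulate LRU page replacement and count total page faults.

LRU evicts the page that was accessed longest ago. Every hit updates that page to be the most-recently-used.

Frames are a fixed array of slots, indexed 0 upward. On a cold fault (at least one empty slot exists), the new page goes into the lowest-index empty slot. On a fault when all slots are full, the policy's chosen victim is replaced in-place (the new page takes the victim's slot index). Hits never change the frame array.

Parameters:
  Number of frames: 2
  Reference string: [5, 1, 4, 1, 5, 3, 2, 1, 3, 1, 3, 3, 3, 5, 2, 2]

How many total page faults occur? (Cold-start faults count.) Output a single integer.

Step 0: ref 5 → FAULT, frames=[5,-]
Step 1: ref 1 → FAULT, frames=[5,1]
Step 2: ref 4 → FAULT (evict 5), frames=[4,1]
Step 3: ref 1 → HIT, frames=[4,1]
Step 4: ref 5 → FAULT (evict 4), frames=[5,1]
Step 5: ref 3 → FAULT (evict 1), frames=[5,3]
Step 6: ref 2 → FAULT (evict 5), frames=[2,3]
Step 7: ref 1 → FAULT (evict 3), frames=[2,1]
Step 8: ref 3 → FAULT (evict 2), frames=[3,1]
Step 9: ref 1 → HIT, frames=[3,1]
Step 10: ref 3 → HIT, frames=[3,1]
Step 11: ref 3 → HIT, frames=[3,1]
Step 12: ref 3 → HIT, frames=[3,1]
Step 13: ref 5 → FAULT (evict 1), frames=[3,5]
Step 14: ref 2 → FAULT (evict 3), frames=[2,5]
Step 15: ref 2 → HIT, frames=[2,5]
Total faults: 10

Answer: 10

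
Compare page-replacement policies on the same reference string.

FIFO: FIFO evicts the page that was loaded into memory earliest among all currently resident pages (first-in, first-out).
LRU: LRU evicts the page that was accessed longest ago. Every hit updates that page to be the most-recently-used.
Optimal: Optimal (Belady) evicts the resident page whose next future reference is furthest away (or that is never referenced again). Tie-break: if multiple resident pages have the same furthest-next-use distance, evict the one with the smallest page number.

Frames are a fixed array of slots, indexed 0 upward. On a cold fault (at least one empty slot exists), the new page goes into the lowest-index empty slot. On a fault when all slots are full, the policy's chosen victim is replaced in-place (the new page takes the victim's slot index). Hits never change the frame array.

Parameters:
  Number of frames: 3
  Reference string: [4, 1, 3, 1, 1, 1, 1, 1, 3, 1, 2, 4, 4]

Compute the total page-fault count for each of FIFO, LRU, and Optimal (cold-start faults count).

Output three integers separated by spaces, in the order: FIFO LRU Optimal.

Answer: 5 5 4

Derivation:
--- FIFO ---
  step 0: ref 4 -> FAULT, frames=[4,-,-] (faults so far: 1)
  step 1: ref 1 -> FAULT, frames=[4,1,-] (faults so far: 2)
  step 2: ref 3 -> FAULT, frames=[4,1,3] (faults so far: 3)
  step 3: ref 1 -> HIT, frames=[4,1,3] (faults so far: 3)
  step 4: ref 1 -> HIT, frames=[4,1,3] (faults so far: 3)
  step 5: ref 1 -> HIT, frames=[4,1,3] (faults so far: 3)
  step 6: ref 1 -> HIT, frames=[4,1,3] (faults so far: 3)
  step 7: ref 1 -> HIT, frames=[4,1,3] (faults so far: 3)
  step 8: ref 3 -> HIT, frames=[4,1,3] (faults so far: 3)
  step 9: ref 1 -> HIT, frames=[4,1,3] (faults so far: 3)
  step 10: ref 2 -> FAULT, evict 4, frames=[2,1,3] (faults so far: 4)
  step 11: ref 4 -> FAULT, evict 1, frames=[2,4,3] (faults so far: 5)
  step 12: ref 4 -> HIT, frames=[2,4,3] (faults so far: 5)
  FIFO total faults: 5
--- LRU ---
  step 0: ref 4 -> FAULT, frames=[4,-,-] (faults so far: 1)
  step 1: ref 1 -> FAULT, frames=[4,1,-] (faults so far: 2)
  step 2: ref 3 -> FAULT, frames=[4,1,3] (faults so far: 3)
  step 3: ref 1 -> HIT, frames=[4,1,3] (faults so far: 3)
  step 4: ref 1 -> HIT, frames=[4,1,3] (faults so far: 3)
  step 5: ref 1 -> HIT, frames=[4,1,3] (faults so far: 3)
  step 6: ref 1 -> HIT, frames=[4,1,3] (faults so far: 3)
  step 7: ref 1 -> HIT, frames=[4,1,3] (faults so far: 3)
  step 8: ref 3 -> HIT, frames=[4,1,3] (faults so far: 3)
  step 9: ref 1 -> HIT, frames=[4,1,3] (faults so far: 3)
  step 10: ref 2 -> FAULT, evict 4, frames=[2,1,3] (faults so far: 4)
  step 11: ref 4 -> FAULT, evict 3, frames=[2,1,4] (faults so far: 5)
  step 12: ref 4 -> HIT, frames=[2,1,4] (faults so far: 5)
  LRU total faults: 5
--- Optimal ---
  step 0: ref 4 -> FAULT, frames=[4,-,-] (faults so far: 1)
  step 1: ref 1 -> FAULT, frames=[4,1,-] (faults so far: 2)
  step 2: ref 3 -> FAULT, frames=[4,1,3] (faults so far: 3)
  step 3: ref 1 -> HIT, frames=[4,1,3] (faults so far: 3)
  step 4: ref 1 -> HIT, frames=[4,1,3] (faults so far: 3)
  step 5: ref 1 -> HIT, frames=[4,1,3] (faults so far: 3)
  step 6: ref 1 -> HIT, frames=[4,1,3] (faults so far: 3)
  step 7: ref 1 -> HIT, frames=[4,1,3] (faults so far: 3)
  step 8: ref 3 -> HIT, frames=[4,1,3] (faults so far: 3)
  step 9: ref 1 -> HIT, frames=[4,1,3] (faults so far: 3)
  step 10: ref 2 -> FAULT, evict 1, frames=[4,2,3] (faults so far: 4)
  step 11: ref 4 -> HIT, frames=[4,2,3] (faults so far: 4)
  step 12: ref 4 -> HIT, frames=[4,2,3] (faults so far: 4)
  Optimal total faults: 4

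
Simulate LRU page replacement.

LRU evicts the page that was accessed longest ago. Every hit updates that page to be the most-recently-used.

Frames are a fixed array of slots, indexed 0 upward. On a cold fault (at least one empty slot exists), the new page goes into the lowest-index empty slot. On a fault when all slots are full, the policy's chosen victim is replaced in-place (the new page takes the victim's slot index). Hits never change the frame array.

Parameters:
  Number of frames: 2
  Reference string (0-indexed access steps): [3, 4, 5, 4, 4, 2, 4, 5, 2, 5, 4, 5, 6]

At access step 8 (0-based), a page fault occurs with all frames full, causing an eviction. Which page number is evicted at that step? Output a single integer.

Step 0: ref 3 -> FAULT, frames=[3,-]
Step 1: ref 4 -> FAULT, frames=[3,4]
Step 2: ref 5 -> FAULT, evict 3, frames=[5,4]
Step 3: ref 4 -> HIT, frames=[5,4]
Step 4: ref 4 -> HIT, frames=[5,4]
Step 5: ref 2 -> FAULT, evict 5, frames=[2,4]
Step 6: ref 4 -> HIT, frames=[2,4]
Step 7: ref 5 -> FAULT, evict 2, frames=[5,4]
Step 8: ref 2 -> FAULT, evict 4, frames=[5,2]
At step 8: evicted page 4

Answer: 4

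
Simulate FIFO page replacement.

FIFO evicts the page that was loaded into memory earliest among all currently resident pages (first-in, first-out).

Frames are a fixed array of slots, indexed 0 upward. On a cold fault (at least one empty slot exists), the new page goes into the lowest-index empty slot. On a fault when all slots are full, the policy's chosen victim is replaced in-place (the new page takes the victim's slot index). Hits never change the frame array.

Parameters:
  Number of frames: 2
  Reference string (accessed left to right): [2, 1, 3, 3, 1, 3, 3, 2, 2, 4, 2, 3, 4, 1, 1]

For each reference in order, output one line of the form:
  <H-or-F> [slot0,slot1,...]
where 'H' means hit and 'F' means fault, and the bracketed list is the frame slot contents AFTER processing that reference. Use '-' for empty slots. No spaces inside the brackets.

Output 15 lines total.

F [2,-]
F [2,1]
F [3,1]
H [3,1]
H [3,1]
H [3,1]
H [3,1]
F [3,2]
H [3,2]
F [4,2]
H [4,2]
F [4,3]
H [4,3]
F [1,3]
H [1,3]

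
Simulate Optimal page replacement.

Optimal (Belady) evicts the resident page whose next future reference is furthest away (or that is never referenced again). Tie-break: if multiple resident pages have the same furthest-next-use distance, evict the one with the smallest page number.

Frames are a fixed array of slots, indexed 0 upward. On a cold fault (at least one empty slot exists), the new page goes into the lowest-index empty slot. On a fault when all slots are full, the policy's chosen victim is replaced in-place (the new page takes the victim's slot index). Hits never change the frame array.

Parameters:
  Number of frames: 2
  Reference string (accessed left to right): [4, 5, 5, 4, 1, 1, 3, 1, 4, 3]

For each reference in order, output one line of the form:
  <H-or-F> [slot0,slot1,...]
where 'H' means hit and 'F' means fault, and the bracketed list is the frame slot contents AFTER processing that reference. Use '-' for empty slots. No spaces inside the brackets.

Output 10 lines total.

F [4,-]
F [4,5]
H [4,5]
H [4,5]
F [4,1]
H [4,1]
F [3,1]
H [3,1]
F [3,4]
H [3,4]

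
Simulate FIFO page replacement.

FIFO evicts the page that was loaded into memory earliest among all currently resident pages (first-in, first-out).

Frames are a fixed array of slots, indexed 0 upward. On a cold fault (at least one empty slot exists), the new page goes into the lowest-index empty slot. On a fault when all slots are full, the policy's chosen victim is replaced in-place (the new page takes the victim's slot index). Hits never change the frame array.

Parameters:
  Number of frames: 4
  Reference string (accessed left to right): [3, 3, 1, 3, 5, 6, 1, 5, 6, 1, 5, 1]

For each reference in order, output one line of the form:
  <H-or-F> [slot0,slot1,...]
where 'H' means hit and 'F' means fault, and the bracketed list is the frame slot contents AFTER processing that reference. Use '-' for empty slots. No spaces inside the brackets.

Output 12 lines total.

F [3,-,-,-]
H [3,-,-,-]
F [3,1,-,-]
H [3,1,-,-]
F [3,1,5,-]
F [3,1,5,6]
H [3,1,5,6]
H [3,1,5,6]
H [3,1,5,6]
H [3,1,5,6]
H [3,1,5,6]
H [3,1,5,6]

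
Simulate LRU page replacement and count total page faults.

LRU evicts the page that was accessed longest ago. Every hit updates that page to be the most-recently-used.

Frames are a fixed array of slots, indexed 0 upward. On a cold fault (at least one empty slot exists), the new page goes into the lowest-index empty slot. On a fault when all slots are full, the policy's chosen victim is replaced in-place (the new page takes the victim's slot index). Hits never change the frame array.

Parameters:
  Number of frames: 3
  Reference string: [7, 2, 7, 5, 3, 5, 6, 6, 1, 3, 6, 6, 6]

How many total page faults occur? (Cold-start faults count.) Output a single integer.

Step 0: ref 7 → FAULT, frames=[7,-,-]
Step 1: ref 2 → FAULT, frames=[7,2,-]
Step 2: ref 7 → HIT, frames=[7,2,-]
Step 3: ref 5 → FAULT, frames=[7,2,5]
Step 4: ref 3 → FAULT (evict 2), frames=[7,3,5]
Step 5: ref 5 → HIT, frames=[7,3,5]
Step 6: ref 6 → FAULT (evict 7), frames=[6,3,5]
Step 7: ref 6 → HIT, frames=[6,3,5]
Step 8: ref 1 → FAULT (evict 3), frames=[6,1,5]
Step 9: ref 3 → FAULT (evict 5), frames=[6,1,3]
Step 10: ref 6 → HIT, frames=[6,1,3]
Step 11: ref 6 → HIT, frames=[6,1,3]
Step 12: ref 6 → HIT, frames=[6,1,3]
Total faults: 7

Answer: 7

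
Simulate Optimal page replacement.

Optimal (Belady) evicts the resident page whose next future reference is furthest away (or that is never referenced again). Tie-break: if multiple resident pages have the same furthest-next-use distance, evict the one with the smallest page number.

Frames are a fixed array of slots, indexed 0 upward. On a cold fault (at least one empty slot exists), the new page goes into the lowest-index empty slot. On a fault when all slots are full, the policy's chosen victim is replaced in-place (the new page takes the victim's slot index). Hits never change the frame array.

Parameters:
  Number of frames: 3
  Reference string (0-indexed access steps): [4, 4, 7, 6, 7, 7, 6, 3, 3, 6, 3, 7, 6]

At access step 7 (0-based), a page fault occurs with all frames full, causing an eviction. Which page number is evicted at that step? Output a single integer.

Step 0: ref 4 -> FAULT, frames=[4,-,-]
Step 1: ref 4 -> HIT, frames=[4,-,-]
Step 2: ref 7 -> FAULT, frames=[4,7,-]
Step 3: ref 6 -> FAULT, frames=[4,7,6]
Step 4: ref 7 -> HIT, frames=[4,7,6]
Step 5: ref 7 -> HIT, frames=[4,7,6]
Step 6: ref 6 -> HIT, frames=[4,7,6]
Step 7: ref 3 -> FAULT, evict 4, frames=[3,7,6]
At step 7: evicted page 4

Answer: 4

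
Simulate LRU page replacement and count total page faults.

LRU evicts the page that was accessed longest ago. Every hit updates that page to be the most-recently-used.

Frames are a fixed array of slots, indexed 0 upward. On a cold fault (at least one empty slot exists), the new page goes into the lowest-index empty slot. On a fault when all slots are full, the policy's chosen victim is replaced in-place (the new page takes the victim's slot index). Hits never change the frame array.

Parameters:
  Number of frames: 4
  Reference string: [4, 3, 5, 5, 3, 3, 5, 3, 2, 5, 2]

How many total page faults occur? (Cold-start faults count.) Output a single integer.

Answer: 4

Derivation:
Step 0: ref 4 → FAULT, frames=[4,-,-,-]
Step 1: ref 3 → FAULT, frames=[4,3,-,-]
Step 2: ref 5 → FAULT, frames=[4,3,5,-]
Step 3: ref 5 → HIT, frames=[4,3,5,-]
Step 4: ref 3 → HIT, frames=[4,3,5,-]
Step 5: ref 3 → HIT, frames=[4,3,5,-]
Step 6: ref 5 → HIT, frames=[4,3,5,-]
Step 7: ref 3 → HIT, frames=[4,3,5,-]
Step 8: ref 2 → FAULT, frames=[4,3,5,2]
Step 9: ref 5 → HIT, frames=[4,3,5,2]
Step 10: ref 2 → HIT, frames=[4,3,5,2]
Total faults: 4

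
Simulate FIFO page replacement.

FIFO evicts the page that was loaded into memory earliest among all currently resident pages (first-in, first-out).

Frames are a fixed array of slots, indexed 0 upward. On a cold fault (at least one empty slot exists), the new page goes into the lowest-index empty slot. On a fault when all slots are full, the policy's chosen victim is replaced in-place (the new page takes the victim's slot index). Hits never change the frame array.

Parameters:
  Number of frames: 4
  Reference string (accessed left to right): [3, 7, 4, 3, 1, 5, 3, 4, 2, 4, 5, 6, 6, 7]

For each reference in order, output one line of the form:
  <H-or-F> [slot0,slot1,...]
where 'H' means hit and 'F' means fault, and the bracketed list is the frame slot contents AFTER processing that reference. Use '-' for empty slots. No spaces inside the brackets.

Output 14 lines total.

F [3,-,-,-]
F [3,7,-,-]
F [3,7,4,-]
H [3,7,4,-]
F [3,7,4,1]
F [5,7,4,1]
F [5,3,4,1]
H [5,3,4,1]
F [5,3,2,1]
F [5,3,2,4]
H [5,3,2,4]
F [6,3,2,4]
H [6,3,2,4]
F [6,7,2,4]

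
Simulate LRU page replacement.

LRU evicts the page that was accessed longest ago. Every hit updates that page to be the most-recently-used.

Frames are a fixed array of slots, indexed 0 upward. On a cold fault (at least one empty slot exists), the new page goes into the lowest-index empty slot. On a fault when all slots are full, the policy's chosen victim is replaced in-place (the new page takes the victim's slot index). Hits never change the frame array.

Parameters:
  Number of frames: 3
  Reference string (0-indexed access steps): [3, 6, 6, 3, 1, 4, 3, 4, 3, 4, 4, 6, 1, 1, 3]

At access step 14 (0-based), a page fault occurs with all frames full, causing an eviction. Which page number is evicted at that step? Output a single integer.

Answer: 4

Derivation:
Step 0: ref 3 -> FAULT, frames=[3,-,-]
Step 1: ref 6 -> FAULT, frames=[3,6,-]
Step 2: ref 6 -> HIT, frames=[3,6,-]
Step 3: ref 3 -> HIT, frames=[3,6,-]
Step 4: ref 1 -> FAULT, frames=[3,6,1]
Step 5: ref 4 -> FAULT, evict 6, frames=[3,4,1]
Step 6: ref 3 -> HIT, frames=[3,4,1]
Step 7: ref 4 -> HIT, frames=[3,4,1]
Step 8: ref 3 -> HIT, frames=[3,4,1]
Step 9: ref 4 -> HIT, frames=[3,4,1]
Step 10: ref 4 -> HIT, frames=[3,4,1]
Step 11: ref 6 -> FAULT, evict 1, frames=[3,4,6]
Step 12: ref 1 -> FAULT, evict 3, frames=[1,4,6]
Step 13: ref 1 -> HIT, frames=[1,4,6]
Step 14: ref 3 -> FAULT, evict 4, frames=[1,3,6]
At step 14: evicted page 4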